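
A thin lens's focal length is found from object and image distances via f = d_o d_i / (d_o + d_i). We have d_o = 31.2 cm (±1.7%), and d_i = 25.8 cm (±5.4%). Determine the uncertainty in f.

∂f/∂d_o = (d_i/(d_o+d_i))² = 0.205;  ∂f/∂d_i = (d_o/(d_o+d_i))² = 0.300
δf = √((∂f/∂d_o · δd_o)² + (∂f/∂d_i · δd_i)²) = √(0.0118 + 0.174) = 0.431 cm

0.431 cm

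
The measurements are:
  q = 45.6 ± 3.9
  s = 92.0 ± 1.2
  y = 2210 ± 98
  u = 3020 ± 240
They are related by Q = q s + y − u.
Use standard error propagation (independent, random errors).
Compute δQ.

446

Let p = q·s = 4200. δp/p = √((1·δq/q)² + (1·δs/s)²) = √(0.00731 + 0.000170) = 0.0865, so δp = 363.
Q = p + y − u: δQ = √(δp² + δy² + δu²) = √(1.32e+05 + 9600 + 57600) = 446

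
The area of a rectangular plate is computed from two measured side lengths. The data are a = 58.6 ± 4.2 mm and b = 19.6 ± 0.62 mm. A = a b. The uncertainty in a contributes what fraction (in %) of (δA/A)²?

83.7%

(δA/A)² = (1·δa/a)² + (1·δb/b)²
  a term: (1×0.0717)² = 0.00514
  b term: (1×0.0316)² = 0.00100
Total = 0.00614. Share from a = 0.00514/0.00614 = 0.837.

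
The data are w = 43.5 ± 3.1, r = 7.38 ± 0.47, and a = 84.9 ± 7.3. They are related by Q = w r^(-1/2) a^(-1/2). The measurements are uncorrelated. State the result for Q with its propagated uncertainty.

1.74 ± 0.155

Each factor contributes (exponent × relative error)² to (δQ/Q)²:
  (1·δw/w)² = (1×0.0713)² = 0.00508;  (−½·δr/r)² = (-0.5×0.0637)² = 0.00101;  (−½·δa/a)² = (-0.5×0.0860)² = 0.00185
δQ/Q = √(0.00794) = 0.0891
Q = 1.74, so δQ = 0.0891 × 1.74 = 0.155.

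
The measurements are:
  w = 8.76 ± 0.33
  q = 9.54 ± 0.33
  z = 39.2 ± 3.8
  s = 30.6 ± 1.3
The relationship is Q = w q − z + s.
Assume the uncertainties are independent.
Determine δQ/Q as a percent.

Let p = w·q = 83.6. δp/p = √((1·δw/w)² + (1·δq/q)²) = √(0.00142 + 0.00120) = 0.0511, so δp = 4.27.
Q = p − z + s: δQ = √(δp² + δz² + δs²) = √(18.3 + 14.4 + 1.69) = 5.86
Q = 75.0, so δQ/Q = 5.86/75.0 = 0.0782.

7.82%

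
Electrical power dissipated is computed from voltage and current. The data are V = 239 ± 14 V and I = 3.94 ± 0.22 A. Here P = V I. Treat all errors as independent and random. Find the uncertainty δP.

Relative error in a monomial: (δP/P)² = Σ (nᵢ · δxᵢ/xᵢ)².
  (1·δV/V)² = (1×0.0586)² = 0.00343;  (1·δI/I)² = (1×0.0558)² = 0.00312
δP/P = √(0.00655) = 0.0809
P = 942 W, so δP = 0.0809 × 942 = 76.2 W.

76.2 W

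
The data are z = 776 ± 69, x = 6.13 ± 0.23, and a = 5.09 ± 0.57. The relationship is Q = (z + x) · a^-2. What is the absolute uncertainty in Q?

7.27

Let u = z + x = 782. δu = √(δz² + δx²) = √(4760 + 0.0529) = 69.0, so δu/u = 0.0882.
Q is then a monomial in u, a:
δQ/Q = √((δu/u)² + (-2·δa/a)²) = √(0.00778 + 0.0502) = 0.241
Q = 30.2, so δQ = 0.241 × 30.2 = 7.27.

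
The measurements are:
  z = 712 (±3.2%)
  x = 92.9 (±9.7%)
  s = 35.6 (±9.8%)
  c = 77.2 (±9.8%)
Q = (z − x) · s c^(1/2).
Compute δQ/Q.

Let u = z − x = 619. δu = √(δz² + δx²) = √(519 + 81.2) = 24.5, so δu/u = 0.0396.
Q is then a monomial in u, s, c:
δQ/Q = √((δu/u)² + (1·δs/s)² + (½·δc/c)²) = √(0.00157 + 0.00960 + 0.00240) = 0.116

0.116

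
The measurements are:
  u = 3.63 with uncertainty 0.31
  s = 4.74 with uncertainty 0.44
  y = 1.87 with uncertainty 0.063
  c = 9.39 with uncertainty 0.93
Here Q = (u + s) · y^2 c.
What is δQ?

Let w = u + s = 8.37. δw = √(δu² + δs²) = √(0.0961 + 0.194) = 0.538, so δw/w = 0.0643.
Q is then a monomial in w, y, c:
δQ/Q = √((δw/w)² + (2·δy/y)² + (1·δc/c)²) = √(0.00414 + 0.00454 + 0.00981) = 0.136
Q = 275, so δQ = 0.136 × 275 = 37.4.

37.4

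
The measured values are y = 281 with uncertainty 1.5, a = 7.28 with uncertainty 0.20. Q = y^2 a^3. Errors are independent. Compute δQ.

2.53e+06

Since Q is a product/quotient, work with relative uncertainties:
  (2·δy/y)² = (2×0.00534)² = 0.000114;  (3·δa/a)² = (3×0.0275)² = 0.00679
δQ/Q = √(0.00691) = 0.0831
Q = 3.05e+07, so δQ = 0.0831 × 3.05e+07 = 2.53e+06.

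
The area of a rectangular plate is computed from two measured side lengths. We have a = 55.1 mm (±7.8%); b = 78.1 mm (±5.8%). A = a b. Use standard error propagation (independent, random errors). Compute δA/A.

0.0972

Products/powers → add relative errors in quadrature, weighted by exponent:
  (1·δa/a)² = (1×0.0780)² = 0.00608;  (1·δb/b)² = (1×0.0580)² = 0.00336
δA/A = √(0.00945) = 0.0972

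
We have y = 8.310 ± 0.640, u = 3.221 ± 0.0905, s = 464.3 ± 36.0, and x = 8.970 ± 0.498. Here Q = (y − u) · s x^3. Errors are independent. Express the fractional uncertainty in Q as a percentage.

Let w = y − u = 5.089. δw = √(δy² + δu²) = √(0.410 + 0.00819) = 0.646, so δw/w = 0.127.
Q is then a monomial in w, s, x:
δQ/Q = √((δw/w)² + (1·δs/s)² + (3·δx/x)²) = √(0.0161 + 0.00601 + 0.0277) = 0.223

22.3%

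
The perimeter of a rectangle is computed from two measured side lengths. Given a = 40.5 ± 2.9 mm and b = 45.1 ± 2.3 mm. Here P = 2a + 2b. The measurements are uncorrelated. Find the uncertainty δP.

7.40 mm

Sums and differences: (δP)² = Σ (cᵢ δxᵢ)².
  (2·δa)² = 33.6;  (2·δb)² = 21.2
δP = √(54.8) = 7.40 mm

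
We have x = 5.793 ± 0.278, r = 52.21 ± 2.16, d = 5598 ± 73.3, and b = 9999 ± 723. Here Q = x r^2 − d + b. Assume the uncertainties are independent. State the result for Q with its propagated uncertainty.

20190 ± 1680

Let p = x·r^2 = 15790. δp/p = √((1·δx/x)² + (2·δr/r)²) = √(0.00230 + 0.00685) = 0.0957, so δp = 1510.
Q = p − d + b: δQ = √(δp² + δd² + δb²) = √(2.28e+06 + 5370 + 5.23e+05) = 1680
Q = 20190.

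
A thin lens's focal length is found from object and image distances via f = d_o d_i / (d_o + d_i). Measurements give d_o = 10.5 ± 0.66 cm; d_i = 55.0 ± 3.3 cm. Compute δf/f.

0.0537

∂f/∂d_o = (d_i/(d_o+d_i))² = 0.705;  ∂f/∂d_i = (d_o/(d_o+d_i))² = 0.0257
δf = √((∂f/∂d_o · δd_o)² + (∂f/∂d_i · δd_i)²) = √(0.217 + 0.00719) = 0.473 cm
f = 8.82 cm, so δf/f = 0.473/8.82 = 0.0537.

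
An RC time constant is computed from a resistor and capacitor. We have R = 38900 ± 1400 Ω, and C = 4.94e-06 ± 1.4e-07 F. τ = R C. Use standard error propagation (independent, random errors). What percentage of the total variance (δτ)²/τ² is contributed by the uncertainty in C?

38.3%

(δτ/τ)² = (1·δR/R)² + (1·δC/C)²
  R term: (1×0.0360)² = 0.00130
  C term: (1×0.0283)² = 0.000803
Total = 0.00210. Share from C = 0.000803/0.00210 = 0.383.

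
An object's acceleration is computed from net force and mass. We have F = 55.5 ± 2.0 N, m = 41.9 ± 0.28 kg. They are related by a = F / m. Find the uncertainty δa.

For a monomial a ∝ F, m^-1, fractional errors add in quadrature:
  (1·δF/F)² = (1×0.0360)² = 0.00130;  (-1·δm/m)² = (-1×0.00668)² = 4.47e-05
δa/a = √(0.00134) = 0.0367
a = 1.32 m/s^2, so δa = 0.0367 × 1.32 = 0.0485 m/s^2.

0.0485 m/s^2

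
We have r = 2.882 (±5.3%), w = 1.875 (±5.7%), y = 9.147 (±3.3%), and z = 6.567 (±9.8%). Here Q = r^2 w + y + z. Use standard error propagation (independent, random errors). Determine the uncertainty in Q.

Let p = r^2·w = 15.57. δp/p = √((2·δr/r)² + (1·δw/w)²) = √(0.0112 + 0.00325) = 0.120, so δp = 1.87.
Q = p + y + z: δQ = √(δp² + δy² + δz²) = √(3.51 + 0.0911 + 0.414) = 2.00

2.00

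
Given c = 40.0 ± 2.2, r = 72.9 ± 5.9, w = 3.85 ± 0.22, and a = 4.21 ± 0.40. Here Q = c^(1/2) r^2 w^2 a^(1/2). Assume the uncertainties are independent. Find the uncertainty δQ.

2.1e+05

Relative error in a monomial: (δQ/Q)² = Σ (nᵢ · δxᵢ/xᵢ)².
  (½·δc/c)² = (0.5×0.0550)² = 0.000756;  (2·δr/r)² = (2×0.0809)² = 0.0262;  (2·δw/w)² = (2×0.0571)² = 0.0131;  (½·δa/a)² = (0.5×0.0950)² = 0.00226
δQ/Q = √(0.0423) = 0.206
Q = 1.02e+06, so δQ = 0.206 × 1.02e+06 = 2.1e+05.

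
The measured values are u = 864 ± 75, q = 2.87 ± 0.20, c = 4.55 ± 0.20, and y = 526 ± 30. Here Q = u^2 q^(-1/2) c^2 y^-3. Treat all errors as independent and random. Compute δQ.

0.0164

Q is a product of powers, so relative uncertainties combine in quadrature:
  (2·δu/u)² = (2×0.0868)² = 0.0301;  (−½·δq/q)² = (-0.5×0.0697)² = 0.00121;  (2·δc/c)² = (2×0.0440)² = 0.00773;  (-3·δy/y)² = (-3×0.0570)² = 0.0293
δQ/Q = √(0.0684) = 0.261
Q = 0.0627, so δQ = 0.261 × 0.0627 = 0.0164.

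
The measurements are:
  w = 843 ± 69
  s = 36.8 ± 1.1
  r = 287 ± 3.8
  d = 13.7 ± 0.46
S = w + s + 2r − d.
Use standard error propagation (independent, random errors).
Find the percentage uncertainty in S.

4.82%

S is a linear combination, so absolute uncertainties add in quadrature:
  (δw)² = 4760;  (δs)² = 1.21;  (2·δr)² = 57.8;  (δd)² = 0.212
δS = √(4820) = 69.4
S = 1440, so δS/S = 69.4/1440 = 0.0482.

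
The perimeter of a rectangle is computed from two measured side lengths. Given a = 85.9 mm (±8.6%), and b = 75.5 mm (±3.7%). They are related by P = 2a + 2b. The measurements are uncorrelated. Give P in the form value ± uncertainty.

323 ± 15.8 mm

P is a linear combination, so absolute uncertainties add in quadrature:
  (2·δa)² = 218;  (2·δb)² = 31.2
δP = √(250) = 15.8 mm
P = 323 mm.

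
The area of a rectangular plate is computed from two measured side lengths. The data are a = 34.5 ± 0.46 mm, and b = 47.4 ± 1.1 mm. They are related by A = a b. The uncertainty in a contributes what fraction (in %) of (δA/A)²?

24.8%

(δA/A)² = (1·δa/a)² + (1·δb/b)²
  a term: (1×0.0133)² = 0.000178
  b term: (1×0.0232)² = 0.000539
Total = 0.000716. Share from a = 0.000178/0.000716 = 0.248.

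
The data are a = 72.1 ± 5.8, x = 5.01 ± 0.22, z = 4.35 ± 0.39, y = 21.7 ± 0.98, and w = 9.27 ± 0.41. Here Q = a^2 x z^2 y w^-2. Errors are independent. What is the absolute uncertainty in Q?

32900

Products/powers → add relative errors in quadrature, weighted by exponent:
  (2·δa/a)² = (2×0.0804)² = 0.0259;  (1·δx/x)² = (1×0.0439)² = 0.00193;  (2·δz/z)² = (2×0.0897)² = 0.0322;  (1·δy/y)² = (1×0.0452)² = 0.00204;  (-2·δw/w)² = (-2×0.0442)² = 0.00782
δQ/Q = √(0.0698) = 0.264
Q = 1.24e+05, so δQ = 0.264 × 1.24e+05 = 32900.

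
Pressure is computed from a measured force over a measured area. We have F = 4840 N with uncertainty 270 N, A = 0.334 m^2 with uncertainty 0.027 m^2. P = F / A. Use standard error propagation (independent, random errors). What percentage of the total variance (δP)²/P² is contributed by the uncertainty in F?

(δP/P)² = (1·δF/F)² + (-1·δA/A)²
  F term: (1×0.0558)² = 0.00311
  A term: (-1×0.0808)² = 0.00653
Total = 0.00965. Share from F = 0.00311/0.00965 = 0.323.

32.3%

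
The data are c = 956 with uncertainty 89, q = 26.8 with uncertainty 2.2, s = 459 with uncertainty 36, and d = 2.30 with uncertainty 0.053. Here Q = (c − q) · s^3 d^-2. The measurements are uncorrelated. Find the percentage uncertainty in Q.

Let u = c − q = 929. δu = √(δc² + δq²) = √(7920 + 4.84) = 89.0, so δu/u = 0.0958.
Q is then a monomial in u, s, d:
δQ/Q = √((δu/u)² + (3·δs/s)² + (-2·δd/d)²) = √(0.00918 + 0.0554 + 0.00212) = 0.258

25.8%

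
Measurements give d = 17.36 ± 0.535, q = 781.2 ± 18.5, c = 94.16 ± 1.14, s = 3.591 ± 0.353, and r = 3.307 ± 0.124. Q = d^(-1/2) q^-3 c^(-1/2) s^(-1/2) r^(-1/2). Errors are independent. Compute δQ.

Since Q is a product/quotient, work with relative uncertainties:
  (−½·δd/d)² = (-0.5×0.0308)² = 0.000237;  (-3·δq/q)² = (-3×0.0237)² = 0.00505;  (−½·δc/c)² = (-0.5×0.0121)² = 3.66e-05;  (−½·δs/s)² = (-0.5×0.0983)² = 0.00242;  (−½·δr/r)² = (-0.5×0.0375)² = 0.000351
δQ/Q = √(0.00809) = 0.0899
Q = 1.505e-11, so δQ = 0.0899 × 1.505e-11 = 1.35e-12.

1.35e-12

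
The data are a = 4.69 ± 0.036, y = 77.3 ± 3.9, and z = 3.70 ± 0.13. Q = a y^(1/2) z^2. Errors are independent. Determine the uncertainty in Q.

42.4

Products/powers → add relative errors in quadrature, weighted by exponent:
  (1·δa/a)² = (1×0.00768)² = 5.89e-05;  (½·δy/y)² = (0.5×0.0505)² = 0.000636;  (2·δz/z)² = (2×0.0351)² = 0.00494
δQ/Q = √(0.00563) = 0.0751
Q = 565, so δQ = 0.0751 × 565 = 42.4.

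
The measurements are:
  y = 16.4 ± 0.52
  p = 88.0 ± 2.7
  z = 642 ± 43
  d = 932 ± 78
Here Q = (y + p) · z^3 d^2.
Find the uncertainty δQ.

Let u = y + p = 104. δu = √(δy² + δp²) = √(0.270 + 7.29) = 2.75, so δu/u = 0.0263.
Q is then a monomial in u, z, d:
δQ/Q = √((δu/u)² + (3·δz/z)² + (2·δd/d)²) = √(0.000694 + 0.0404 + 0.0280) = 0.263
Q = 2.4e+16, so δQ = 0.263 × 2.4e+16 = 6.31e+15.

6.31e+15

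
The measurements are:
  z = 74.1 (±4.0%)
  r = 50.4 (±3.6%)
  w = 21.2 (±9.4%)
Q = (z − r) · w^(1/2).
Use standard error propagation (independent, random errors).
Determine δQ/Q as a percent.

15.4%

Let u = z − r = 23.7. δu = √(δz² + δr²) = √(8.79 + 3.29) = 3.48, so δu/u = 0.147.
Q is then a monomial in u, w:
δQ/Q = √((δu/u)² + (½·δw/w)²) = √(0.0215 + 0.00221) = 0.154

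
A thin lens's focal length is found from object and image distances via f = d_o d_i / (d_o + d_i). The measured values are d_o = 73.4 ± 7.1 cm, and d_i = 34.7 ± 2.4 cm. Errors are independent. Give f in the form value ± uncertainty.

23.6 ± 1.33 cm

∂f/∂d_o = (d_i/(d_o+d_i))² = 0.103;  ∂f/∂d_i = (d_o/(d_o+d_i))² = 0.461
δf = √((∂f/∂d_o · δd_o)² + (∂f/∂d_i · δd_i)²) = √(0.535 + 1.22) = 1.33 cm
f = 23.6 cm.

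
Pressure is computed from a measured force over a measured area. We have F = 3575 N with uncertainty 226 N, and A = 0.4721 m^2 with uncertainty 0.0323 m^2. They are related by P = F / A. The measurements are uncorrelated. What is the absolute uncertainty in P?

705 Pa

For a monomial P ∝ F, A^-1, fractional errors add in quadrature:
  (1·δF/F)² = (1×0.0632)² = 0.00400;  (-1·δA/A)² = (-1×0.0684)² = 0.00468
δP/P = √(0.00868) = 0.0932
P = 7573 Pa, so δP = 0.0932 × 7573 = 705 Pa.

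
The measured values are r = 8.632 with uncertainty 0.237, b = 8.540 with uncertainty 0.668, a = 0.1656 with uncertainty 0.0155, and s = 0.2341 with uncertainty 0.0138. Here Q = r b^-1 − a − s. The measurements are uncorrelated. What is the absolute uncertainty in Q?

Let p = r·b^-1 = 1.011. δp/p = √((1·δr/r)² + (-1·δb/b)²) = √(0.000754 + 0.00612) = 0.0829, so δp = 0.0838.
Q = p − a − s: δQ = √(δp² + δa² + δs²) = √(0.00702 + 0.000240 + 0.000190) = 0.0863

0.0863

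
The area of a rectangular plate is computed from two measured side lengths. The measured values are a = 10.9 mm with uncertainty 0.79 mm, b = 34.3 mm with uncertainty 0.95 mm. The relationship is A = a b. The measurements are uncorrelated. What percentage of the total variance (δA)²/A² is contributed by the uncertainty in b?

12.7%

(δA/A)² = (1·δa/a)² + (1·δb/b)²
  a term: (1×0.0725)² = 0.00525
  b term: (1×0.0277)² = 0.000767
Total = 0.00602. Share from b = 0.000767/0.00602 = 0.127.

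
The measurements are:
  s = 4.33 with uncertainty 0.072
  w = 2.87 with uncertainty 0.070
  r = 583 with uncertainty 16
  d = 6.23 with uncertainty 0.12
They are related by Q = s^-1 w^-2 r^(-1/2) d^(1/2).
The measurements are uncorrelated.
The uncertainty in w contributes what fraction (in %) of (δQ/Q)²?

81.0%

(δQ/Q)² = (-1·δs/s)² + (-2·δw/w)² + (−½·δr/r)² + (½·δd/d)²
  s term: (-1×0.0166)² = 0.000276
  w term: (-2×0.0244)² = 0.00238
  r term: (-0.5×0.0274)² = 0.000188
  d term: (0.5×0.0193)² = 9.28e-05
Total = 0.00294. Share from w = 0.00238/0.00294 = 0.810.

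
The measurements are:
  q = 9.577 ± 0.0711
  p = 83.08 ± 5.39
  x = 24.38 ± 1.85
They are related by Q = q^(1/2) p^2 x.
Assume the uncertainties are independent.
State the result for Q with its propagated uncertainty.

Relative error in a monomial: (δQ/Q)² = Σ (nᵢ · δxᵢ/xᵢ)².
  (½·δq/q)² = (0.5×0.00742)² = 1.38e-05;  (2·δp/p)² = (2×0.0649)² = 0.0168;  (1·δx/x)² = (1×0.0759)² = 0.00576
δQ/Q = √(0.0226) = 0.150
Q = 520800, so δQ = 0.150 × 520800 = 78300.

520800 ± 78300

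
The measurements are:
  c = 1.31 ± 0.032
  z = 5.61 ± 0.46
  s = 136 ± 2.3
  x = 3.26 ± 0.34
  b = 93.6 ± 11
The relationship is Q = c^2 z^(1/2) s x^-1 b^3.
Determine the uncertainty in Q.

5.19e+07

Products/powers → add relative errors in quadrature, weighted by exponent:
  (2·δc/c)² = (2×0.0244)² = 0.00239;  (½·δz/z)² = (0.5×0.0820)² = 0.00168;  (1·δs/s)² = (1×0.0169)² = 0.000286;  (-1·δx/x)² = (-1×0.104)² = 0.0109;  (3·δb/b)² = (3×0.118)² = 0.124
δQ/Q = √(0.140) = 0.374
Q = 1.39e+08, so δQ = 0.374 × 1.39e+08 = 5.19e+07.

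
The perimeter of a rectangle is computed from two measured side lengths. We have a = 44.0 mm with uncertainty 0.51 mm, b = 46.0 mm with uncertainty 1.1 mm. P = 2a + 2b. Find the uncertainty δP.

Each term contributes (cᵢ δxᵢ)² to (δP)²:
  (2·δa)² = 1.04;  (2·δb)² = 4.84
δP = √(5.88) = 2.42 mm

2.42 mm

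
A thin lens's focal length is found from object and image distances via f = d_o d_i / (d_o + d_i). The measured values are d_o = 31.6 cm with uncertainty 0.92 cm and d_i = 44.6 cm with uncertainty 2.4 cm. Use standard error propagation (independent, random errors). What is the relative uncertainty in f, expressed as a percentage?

∂f/∂d_o = (d_i/(d_o+d_i))² = 0.343;  ∂f/∂d_i = (d_o/(d_o+d_i))² = 0.172
δf = √((∂f/∂d_o · δd_o)² + (∂f/∂d_i · δd_i)²) = √(0.0993 + 0.170) = 0.519 cm
f = 18.5 cm, so δf/f = 0.519/18.5 = 0.0281.

2.81%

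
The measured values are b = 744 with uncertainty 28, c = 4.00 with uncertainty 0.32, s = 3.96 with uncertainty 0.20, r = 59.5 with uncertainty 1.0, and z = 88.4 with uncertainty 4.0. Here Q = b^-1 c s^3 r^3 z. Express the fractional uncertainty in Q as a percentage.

18.8%

Each factor contributes (exponent × relative error)² to (δQ/Q)²:
  (-1·δb/b)² = (-1×0.0376)² = 0.00142;  (1·δc/c)² = (1×0.0800)² = 0.00640;  (3·δs/s)² = (3×0.0505)² = 0.0230;  (3·δr/r)² = (3×0.0168)² = 0.00254;  (1·δz/z)² = (1×0.0452)² = 0.00205
δQ/Q = √(0.0354) = 0.188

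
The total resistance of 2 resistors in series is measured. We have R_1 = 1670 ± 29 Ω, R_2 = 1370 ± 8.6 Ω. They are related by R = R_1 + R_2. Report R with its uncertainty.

R is a linear combination, so absolute uncertainties add in quadrature:
  (δR_1)² = 841;  (δR_2)² = 74.0
δR = √(915) = 30.2 Ω
R = 3040 Ω.

3040 ± 30.2 Ω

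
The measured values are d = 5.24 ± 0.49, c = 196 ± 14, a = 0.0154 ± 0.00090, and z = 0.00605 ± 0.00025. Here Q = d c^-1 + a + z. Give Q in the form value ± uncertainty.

Let p = d·c^-1 = 0.0267. δp/p = √((1·δd/d)² + (-1·δc/c)²) = √(0.00874 + 0.00510) = 0.118, so δp = 0.00315.
Q = p + a + z: δQ = √(δp² + δa² + δz²) = √(9.9e-06 + 8.1e-07 + 6.25e-08) = 0.00328
Q = 0.0482.

0.0482 ± 0.00328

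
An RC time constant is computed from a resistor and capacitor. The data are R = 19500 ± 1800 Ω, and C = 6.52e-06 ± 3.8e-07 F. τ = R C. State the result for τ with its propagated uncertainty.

Since τ is a product/quotient, work with relative uncertainties:
  (1·δR/R)² = (1×0.0923)² = 0.00852;  (1·δC/C)² = (1×0.0583)² = 0.00340
δτ/τ = √(0.0119) = 0.109
τ = 0.127 s, so δτ = 0.109 × 0.127 = 0.0139 s.

0.127 ± 0.0139 s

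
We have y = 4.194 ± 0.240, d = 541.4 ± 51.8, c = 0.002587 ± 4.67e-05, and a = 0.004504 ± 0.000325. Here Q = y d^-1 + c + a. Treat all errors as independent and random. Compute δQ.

Let p = y·d^-1 = 0.007747. δp/p = √((1·δy/y)² + (-1·δd/d)²) = √(0.00327 + 0.00915) = 0.111, so δp = 0.000864.
Q = p + c + a: δQ = √(δp² + δc² + δa²) = √(7.46e-07 + 2.18e-09 + 1.06e-07) = 0.000924

0.000924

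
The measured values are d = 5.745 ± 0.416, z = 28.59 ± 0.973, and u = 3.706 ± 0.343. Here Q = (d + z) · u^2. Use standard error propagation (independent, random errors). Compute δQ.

88.5

Let w = d + z = 34.34. δw = √(δd² + δz²) = √(0.173 + 0.947) = 1.06, so δw/w = 0.0308.
Q is then a monomial in w, u:
δQ/Q = √((δw/w)² + (2·δu/u)²) = √(0.000950 + 0.0343) = 0.188
Q = 471.6, so δQ = 0.188 × 471.6 = 88.5.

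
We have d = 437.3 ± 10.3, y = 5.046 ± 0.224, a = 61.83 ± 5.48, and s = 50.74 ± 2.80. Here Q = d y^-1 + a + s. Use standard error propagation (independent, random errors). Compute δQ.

Let p = d·y^-1 = 86.66. δp/p = √((1·δd/d)² + (-1·δy/y)²) = √(0.000555 + 0.00197) = 0.0503, so δp = 4.36.
Q = p + a + s: δQ = √(δp² + δa² + δs²) = √(19.0 + 30.0 + 7.84) = 7.54

7.54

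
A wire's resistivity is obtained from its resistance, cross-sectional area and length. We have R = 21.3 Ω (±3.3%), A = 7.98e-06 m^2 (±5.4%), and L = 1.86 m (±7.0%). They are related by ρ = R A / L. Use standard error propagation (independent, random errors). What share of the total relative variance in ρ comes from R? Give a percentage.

(δρ/ρ)² = (1·δR/R)² + (1·δA/A)² + (-1·δL/L)²
  R term: (1×0.0330)² = 0.00109
  A term: (1×0.0540)² = 0.00292
  L term: (-1×0.0700)² = 0.00490
Total = 0.00891. Share from R = 0.00109/0.00891 = 0.122.

12.2%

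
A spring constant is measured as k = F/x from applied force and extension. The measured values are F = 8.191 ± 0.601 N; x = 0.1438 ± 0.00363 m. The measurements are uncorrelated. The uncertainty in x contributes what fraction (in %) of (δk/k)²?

(δk/k)² = (1·δF/F)² + (-1·δx/x)²
  F term: (1×0.0734)² = 0.00538
  x term: (-1×0.0252)² = 0.000637
Total = 0.00602. Share from x = 0.000637/0.00602 = 0.106.

10.6%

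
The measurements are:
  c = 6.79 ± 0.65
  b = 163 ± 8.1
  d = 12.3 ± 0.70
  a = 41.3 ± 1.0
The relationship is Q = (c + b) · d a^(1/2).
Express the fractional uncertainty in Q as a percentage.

7.53%

Let u = c + b = 170. δu = √(δc² + δb²) = √(0.423 + 65.6) = 8.13, so δu/u = 0.0479.
Q is then a monomial in u, d, a:
δQ/Q = √((δu/u)² + (1·δd/d)² + (½·δa/a)²) = √(0.00229 + 0.00324 + 0.000147) = 0.0753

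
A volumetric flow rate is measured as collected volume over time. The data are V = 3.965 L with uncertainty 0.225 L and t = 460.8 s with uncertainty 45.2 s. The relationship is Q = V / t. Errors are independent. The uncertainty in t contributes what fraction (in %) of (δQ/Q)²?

(δQ/Q)² = (1·δV/V)² + (-1·δt/t)²
  V term: (1×0.0567)² = 0.00322
  t term: (-1×0.0981)² = 0.00962
Total = 0.0128. Share from t = 0.00962/0.0128 = 0.749.

74.9%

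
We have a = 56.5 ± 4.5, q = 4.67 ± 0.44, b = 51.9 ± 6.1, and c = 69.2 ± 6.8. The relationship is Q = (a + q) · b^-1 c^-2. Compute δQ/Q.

Let u = a + q = 61.2. δu = √(δa² + δq²) = √(20.2 + 0.194) = 4.52, so δu/u = 0.0739.
Q is then a monomial in u, b, c:
δQ/Q = √((δu/u)² + (-1·δb/b)² + (-2·δc/c)²) = √(0.00546 + 0.0138 + 0.0386) = 0.241

0.241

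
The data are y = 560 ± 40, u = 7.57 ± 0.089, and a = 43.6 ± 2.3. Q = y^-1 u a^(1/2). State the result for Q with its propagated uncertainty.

0.0893 ± 0.00688

Relative error in a monomial: (δQ/Q)² = Σ (nᵢ · δxᵢ/xᵢ)².
  (-1·δy/y)² = (-1×0.0714)² = 0.00510;  (1·δu/u)² = (1×0.0118)² = 0.000138;  (½·δa/a)² = (0.5×0.0528)² = 0.000696
δQ/Q = √(0.00594) = 0.0770
Q = 0.0893, so δQ = 0.0770 × 0.0893 = 0.00688.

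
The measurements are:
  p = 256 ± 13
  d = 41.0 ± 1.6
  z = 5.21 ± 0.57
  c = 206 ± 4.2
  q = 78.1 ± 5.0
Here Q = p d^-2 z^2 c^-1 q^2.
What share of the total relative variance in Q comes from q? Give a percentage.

(δQ/Q)² = (1·δp/p)² + (-2·δd/d)² + (2·δz/z)² + (-1·δc/c)² + (2·δq/q)²
  p term: (1×0.0508)² = 0.00258
  d term: (-2×0.0390)² = 0.00609
  z term: (2×0.109)² = 0.0479
  c term: (-1×0.0204)² = 0.000416
  q term: (2×0.0640)² = 0.0164
Total = 0.0734. Share from q = 0.0164/0.0734 = 0.223.

22.3%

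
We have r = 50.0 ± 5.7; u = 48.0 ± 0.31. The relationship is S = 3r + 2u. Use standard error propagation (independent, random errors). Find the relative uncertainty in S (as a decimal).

0.0696

Sums and differences: (δS)² = Σ (cᵢ δxᵢ)².
  (3·δr)² = 292;  (2·δu)² = 0.384
δS = √(293) = 17.1
S = 246, so δS/S = 17.1/246 = 0.0696.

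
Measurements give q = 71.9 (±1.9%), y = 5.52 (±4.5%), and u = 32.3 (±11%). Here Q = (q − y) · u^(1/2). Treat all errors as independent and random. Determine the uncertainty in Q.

22.2

Let w = q − y = 66.4. δw = √(δq² + δy²) = √(1.87 + 0.0617) = 1.39, so δw/w = 0.0209.
Q is then a monomial in w, u:
δQ/Q = √((δw/w)² + (½·δu/u)²) = √(0.000438 + 0.00302) = 0.0588
Q = 377, so δQ = 0.0588 × 377 = 22.2.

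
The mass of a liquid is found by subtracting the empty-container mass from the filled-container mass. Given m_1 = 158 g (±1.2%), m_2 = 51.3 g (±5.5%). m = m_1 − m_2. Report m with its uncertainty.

107 ± 3.40 g

For a sum/difference, combine absolute errors in quadrature:
  (δm_1)² = 3.59;  (δm_2)² = 7.96
δm = √(11.6) = 3.40 g
m = 107 g.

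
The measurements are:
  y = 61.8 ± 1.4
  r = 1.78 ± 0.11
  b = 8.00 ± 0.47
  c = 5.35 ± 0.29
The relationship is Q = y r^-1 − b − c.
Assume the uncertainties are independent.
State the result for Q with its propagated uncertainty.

Let p = y·r^-1 = 34.7. δp/p = √((1·δy/y)² + (-1·δr/r)²) = √(0.000513 + 0.00382) = 0.0658, so δp = 2.29.
Q = p − b − c: δQ = √(δp² + δb² + δc²) = √(5.22 + 0.221 + 0.0841) = 2.35
Q = 21.4.

21.4 ± 2.35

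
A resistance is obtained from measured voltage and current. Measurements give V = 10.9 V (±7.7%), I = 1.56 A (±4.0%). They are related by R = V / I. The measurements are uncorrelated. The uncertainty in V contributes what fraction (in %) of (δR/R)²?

(δR/R)² = (1·δV/V)² + (-1·δI/I)²
  V term: (1×0.0770)² = 0.00593
  I term: (-1×0.0400)² = 0.00160
Total = 0.00753. Share from V = 0.00593/0.00753 = 0.787.

78.7%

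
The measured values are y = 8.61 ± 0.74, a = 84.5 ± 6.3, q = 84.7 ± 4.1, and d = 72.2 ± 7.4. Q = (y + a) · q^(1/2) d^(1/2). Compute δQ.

645

Let u = y + a = 93.1. δu = √(δy² + δa²) = √(0.548 + 39.7) = 6.34, so δu/u = 0.0681.
Q is then a monomial in u, q, d:
δQ/Q = √((δu/u)² + (½·δq/q)² + (½·δd/d)²) = √(0.00464 + 0.000586 + 0.00263) = 0.0886
Q = 7280, so δQ = 0.0886 × 7280 = 645.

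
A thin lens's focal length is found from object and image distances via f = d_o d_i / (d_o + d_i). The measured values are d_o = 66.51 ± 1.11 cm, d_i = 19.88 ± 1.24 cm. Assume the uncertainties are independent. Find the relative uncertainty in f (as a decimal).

0.0482

∂f/∂d_o = (d_i/(d_o+d_i))² = 0.0530;  ∂f/∂d_i = (d_o/(d_o+d_i))² = 0.593
δf = √((∂f/∂d_o · δd_o)² + (∂f/∂d_i · δd_i)²) = √(0.00346 + 0.540) = 0.737 cm
f = 15.31 cm, so δf/f = 0.737/15.31 = 0.0482.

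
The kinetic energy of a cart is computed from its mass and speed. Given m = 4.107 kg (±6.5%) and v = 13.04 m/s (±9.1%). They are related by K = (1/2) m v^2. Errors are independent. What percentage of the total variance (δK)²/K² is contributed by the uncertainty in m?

(δK/K)² = (1·δm/m)² + (2·δv/v)²
  m term: (1×0.0650)² = 0.00423
  v term: (2×0.0910)² = 0.0331
Total = 0.0373. Share from m = 0.00423/0.0373 = 0.113.

11.3%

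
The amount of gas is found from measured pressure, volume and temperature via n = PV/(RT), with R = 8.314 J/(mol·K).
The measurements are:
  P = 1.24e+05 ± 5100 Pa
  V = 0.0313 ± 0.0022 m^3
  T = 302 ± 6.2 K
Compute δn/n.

0.0840

Since n is a product/quotient, work with relative uncertainties:
  (1·δP/P)² = (1×0.0411)² = 0.00169;  (1·δV/V)² = (1×0.0703)² = 0.00494;  (-1·δT/T)² = (-1×0.0205)² = 0.000421
δn/n = √(0.00705) = 0.0840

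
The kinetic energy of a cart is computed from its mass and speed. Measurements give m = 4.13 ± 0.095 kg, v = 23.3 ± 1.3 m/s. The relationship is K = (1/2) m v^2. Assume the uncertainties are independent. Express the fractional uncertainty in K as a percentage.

For a monomial K ∝ m, v^2, fractional errors add in quadrature:
  (1·δm/m)² = (1×0.0230)² = 0.000529;  (2·δv/v)² = (2×0.0558)² = 0.0125
δK/K = √(0.0130) = 0.114

11.4%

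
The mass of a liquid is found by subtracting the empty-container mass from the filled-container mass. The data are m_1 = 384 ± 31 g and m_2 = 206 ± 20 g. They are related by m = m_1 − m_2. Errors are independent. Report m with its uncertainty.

For a sum/difference, combine absolute errors in quadrature:
  (δm_1)² = 961;  (δm_2)² = 400
δm = √(1360) = 36.9 g
m = 178 g.

178 ± 36.9 g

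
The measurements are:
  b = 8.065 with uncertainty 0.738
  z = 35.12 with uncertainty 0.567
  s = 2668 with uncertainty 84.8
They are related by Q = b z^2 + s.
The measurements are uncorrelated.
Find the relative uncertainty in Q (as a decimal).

Let p = b·z^2 = 9947. δp/p = √((1·δb/b)² + (2·δz/z)²) = √(0.00837 + 0.00104) = 0.0970, so δp = 965.
Q = p + s: δQ = √(δp² + δs²) = √(9.32e+05 + 7190) = 969
Q = 12620, so δQ/Q = 969/12620 = 0.0768.

0.0768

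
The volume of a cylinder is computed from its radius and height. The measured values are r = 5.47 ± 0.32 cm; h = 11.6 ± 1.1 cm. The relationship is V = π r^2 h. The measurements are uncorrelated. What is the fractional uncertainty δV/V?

0.151

For a monomial V ∝ r^2, h, fractional errors add in quadrature:
  (2·δr/r)² = (2×0.0585)² = 0.0137;  (1·δh/h)² = (1×0.0948)² = 0.00899
δV/V = √(0.0227) = 0.151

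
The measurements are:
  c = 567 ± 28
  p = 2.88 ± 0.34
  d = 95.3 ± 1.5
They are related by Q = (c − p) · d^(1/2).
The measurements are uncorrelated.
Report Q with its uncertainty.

Let u = c − p = 564. δu = √(δc² + δp²) = √(784 + 0.116) = 28.0, so δu/u = 0.0496.
Q is then a monomial in u, d:
δQ/Q = √((δu/u)² + (½·δd/d)²) = √(0.00246 + 6.19e-05) = 0.0503
Q = 5510, so δQ = 0.0503 × 5510 = 277.

5510 ± 277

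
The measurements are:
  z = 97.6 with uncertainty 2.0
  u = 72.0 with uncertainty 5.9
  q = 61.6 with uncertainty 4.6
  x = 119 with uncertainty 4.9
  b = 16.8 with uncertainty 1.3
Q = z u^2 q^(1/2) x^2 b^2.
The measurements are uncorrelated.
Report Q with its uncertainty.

Relative error in a monomial: (δQ/Q)² = Σ (nᵢ · δxᵢ/xᵢ)².
  (1·δz/z)² = (1×0.0205)² = 0.000420;  (2·δu/u)² = (2×0.0819)² = 0.0269;  (½·δq/q)² = (0.5×0.0747)² = 0.00139;  (2·δx/x)² = (2×0.0412)² = 0.00678;  (2·δb/b)² = (2×0.0774)² = 0.0240
δQ/Q = √(0.0594) = 0.244
Q = 1.59e+13, so δQ = 0.244 × 1.59e+13 = 3.87e+12.

(1.59 ± 0.387) × 10^13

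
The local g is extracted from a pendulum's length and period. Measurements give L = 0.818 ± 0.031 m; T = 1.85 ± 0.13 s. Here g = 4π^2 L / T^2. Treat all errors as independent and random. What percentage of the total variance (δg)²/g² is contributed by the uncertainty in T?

93.2%

(δg/g)² = (1·δL/L)² + (-2·δT/T)²
  L term: (1×0.0379)² = 0.00144
  T term: (-2×0.0703)² = 0.0198
Total = 0.0212. Share from T = 0.0198/0.0212 = 0.932.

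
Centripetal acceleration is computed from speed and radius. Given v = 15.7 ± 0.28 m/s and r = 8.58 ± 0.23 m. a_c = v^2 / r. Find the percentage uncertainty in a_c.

For a monomial a_c ∝ v^2, r^-1, fractional errors add in quadrature:
  (2·δv/v)² = (2×0.0178)² = 0.00127;  (-1·δr/r)² = (-1×0.0268)² = 0.000719
δa_c/a_c = √(0.00199) = 0.0446

4.46%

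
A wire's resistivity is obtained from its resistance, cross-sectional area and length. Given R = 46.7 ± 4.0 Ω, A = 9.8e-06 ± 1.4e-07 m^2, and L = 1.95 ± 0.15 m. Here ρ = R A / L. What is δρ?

For a monomial ρ ∝ R, A, L^-1, fractional errors add in quadrature:
  (1·δR/R)² = (1×0.0857)² = 0.00734;  (1·δA/A)² = (1×0.0143)² = 0.000204;  (-1·δL/L)² = (-1×0.0769)² = 0.00592
δρ/ρ = √(0.0135) = 0.116
ρ = 0.000235 Ω·m, so δρ = 0.116 × 0.000235 = 2.72e-05 Ω·m.

2.72e-05 Ω·m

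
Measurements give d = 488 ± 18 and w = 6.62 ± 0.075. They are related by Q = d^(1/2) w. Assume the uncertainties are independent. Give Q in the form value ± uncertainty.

Since Q is a product/quotient, work with relative uncertainties:
  (½·δd/d)² = (0.5×0.0369)² = 0.000340;  (1·δw/w)² = (1×0.0113)² = 0.000128
δQ/Q = √(0.000468) = 0.0216
Q = 146, so δQ = 0.0216 × 146 = 3.17.

146 ± 3.17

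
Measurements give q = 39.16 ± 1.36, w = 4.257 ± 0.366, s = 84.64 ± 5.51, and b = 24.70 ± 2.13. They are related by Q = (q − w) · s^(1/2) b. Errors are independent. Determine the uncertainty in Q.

798

Let u = q − w = 34.90. δu = √(δq² + δw²) = √(1.85 + 0.134) = 1.41, so δu/u = 0.0404.
Q is then a monomial in u, s, b:
δQ/Q = √((δu/u)² + (½·δs/s)² + (1·δb/b)²) = √(0.00163 + 0.00106 + 0.00744) = 0.101
Q = 7931, so δQ = 0.101 × 7931 = 798.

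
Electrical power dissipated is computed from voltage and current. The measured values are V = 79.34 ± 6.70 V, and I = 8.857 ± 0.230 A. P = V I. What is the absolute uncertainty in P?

62.1 W

P is a product of powers, so relative uncertainties combine in quadrature:
  (1·δV/V)² = (1×0.0844)² = 0.00713;  (1·δI/I)² = (1×0.0260)² = 0.000674
δP/P = √(0.00781) = 0.0883
P = 702.7 W, so δP = 0.0883 × 702.7 = 62.1 W.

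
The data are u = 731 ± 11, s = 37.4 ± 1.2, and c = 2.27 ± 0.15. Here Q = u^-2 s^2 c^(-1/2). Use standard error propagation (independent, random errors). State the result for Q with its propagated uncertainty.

0.00174 ± 0.000136

For a monomial Q ∝ u^-2, s^2, c^(-1/2), fractional errors add in quadrature:
  (-2·δu/u)² = (-2×0.0150)² = 0.000906;  (2·δs/s)² = (2×0.0321)² = 0.00412;  (−½·δc/c)² = (-0.5×0.0661)² = 0.00109
δQ/Q = √(0.00612) = 0.0782
Q = 0.00174, so δQ = 0.0782 × 0.00174 = 0.000136.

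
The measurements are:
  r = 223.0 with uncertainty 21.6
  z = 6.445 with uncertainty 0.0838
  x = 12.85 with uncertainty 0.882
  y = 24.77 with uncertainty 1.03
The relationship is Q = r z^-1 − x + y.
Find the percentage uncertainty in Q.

7.83%

Let p = r·z^-1 = 34.60. δp/p = √((1·δr/r)² + (-1·δz/z)²) = √(0.00938 + 0.000169) = 0.0977, so δp = 3.38.
Q = p − x + y: δQ = √(δp² + δx² + δy²) = √(11.4 + 0.778 + 1.06) = 3.64
Q = 46.52, so δQ/Q = 3.64/46.52 = 0.0783.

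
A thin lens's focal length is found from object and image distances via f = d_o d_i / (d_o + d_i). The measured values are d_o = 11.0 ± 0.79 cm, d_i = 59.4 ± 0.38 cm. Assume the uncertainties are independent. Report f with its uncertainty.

9.28 ± 0.562 cm

∂f/∂d_o = (d_i/(d_o+d_i))² = 0.712;  ∂f/∂d_i = (d_o/(d_o+d_i))² = 0.0244
δf = √((∂f/∂d_o · δd_o)² + (∂f/∂d_i · δd_i)²) = √(0.316 + 8.61e-05) = 0.562 cm
f = 9.28 cm.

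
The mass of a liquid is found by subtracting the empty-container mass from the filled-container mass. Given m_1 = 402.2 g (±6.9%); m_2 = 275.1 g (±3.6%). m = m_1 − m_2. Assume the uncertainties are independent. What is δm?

For a sum/difference, combine absolute errors in quadrature:
  (δm_1)² = 770;  (δm_2)² = 98.1
δm = √(868) = 29.5 g

29.5 g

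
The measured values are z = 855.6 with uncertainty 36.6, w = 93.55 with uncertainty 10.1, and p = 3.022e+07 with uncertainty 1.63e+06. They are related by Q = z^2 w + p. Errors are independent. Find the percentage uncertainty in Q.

9.70%

Let h = z^2·w = 6.848e+07. δh/h = √((2·δz/z)² + (1·δw/w)²) = √(0.00732 + 0.0117) = 0.138, so δh = 9.43e+06.
Q = h + p: δQ = √(δh² + δp²) = √(8.9e+13 + 2.66e+12) = 9.57e+06
Q = 9.87e+07, so δQ/Q = 9.57e+06/9.87e+07 = 0.0970.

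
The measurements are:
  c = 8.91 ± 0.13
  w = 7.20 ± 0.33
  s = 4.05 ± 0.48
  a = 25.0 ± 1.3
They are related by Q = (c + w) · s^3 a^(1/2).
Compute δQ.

1910

Let u = c + w = 16.1. δu = √(δc² + δw²) = √(0.0169 + 0.109) = 0.355, so δu/u = 0.0220.
Q is then a monomial in u, s, a:
δQ/Q = √((δu/u)² + (3·δs/s)² + (½·δa/a)²) = √(0.000485 + 0.126 + 0.000676) = 0.357
Q = 5350, so δQ = 0.357 × 5350 = 1910.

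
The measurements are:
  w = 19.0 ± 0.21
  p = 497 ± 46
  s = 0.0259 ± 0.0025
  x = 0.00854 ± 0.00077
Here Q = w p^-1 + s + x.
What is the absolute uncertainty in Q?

0.00442

Let h = w·p^-1 = 0.0382. δh/h = √((1·δw/w)² + (-1·δp/p)²) = √(0.000122 + 0.00857) = 0.0932, so δh = 0.00356.
Q = h + s + x: δQ = √(δh² + δs² + δx²) = √(1.27e-05 + 6.25e-06 + 5.93e-07) = 0.00442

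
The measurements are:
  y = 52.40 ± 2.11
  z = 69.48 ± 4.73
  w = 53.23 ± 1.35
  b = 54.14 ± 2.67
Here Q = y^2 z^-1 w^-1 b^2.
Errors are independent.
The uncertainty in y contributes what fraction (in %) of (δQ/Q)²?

(δQ/Q)² = (2·δy/y)² + (-1·δz/z)² + (-1·δw/w)² + (2·δb/b)²
  y term: (2×0.0403)² = 0.00649
  z term: (-1×0.0681)² = 0.00463
  w term: (-1×0.0254)² = 0.000643
  b term: (2×0.0493)² = 0.00973
Total = 0.0215. Share from y = 0.00649/0.0215 = 0.302.

30.2%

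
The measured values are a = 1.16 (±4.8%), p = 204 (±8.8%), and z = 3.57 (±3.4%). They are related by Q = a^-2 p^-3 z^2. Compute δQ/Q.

Each factor contributes (exponent × relative error)² to (δQ/Q)²:
  (-2·δa/a)² = (-2×0.0480)² = 0.00922;  (-3·δp/p)² = (-3×0.0880)² = 0.0697;  (2·δz/z)² = (2×0.0340)² = 0.00462
δQ/Q = √(0.0835) = 0.289

0.289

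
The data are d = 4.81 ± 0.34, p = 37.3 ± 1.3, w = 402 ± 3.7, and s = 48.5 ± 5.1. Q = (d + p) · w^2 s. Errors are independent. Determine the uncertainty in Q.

Let u = d + p = 42.1. δu = √(δd² + δp²) = √(0.116 + 1.69) = 1.34, so δu/u = 0.0319.
Q is then a monomial in u, w, s:
δQ/Q = √((δu/u)² + (2·δw/w)² + (1·δs/s)²) = √(0.00102 + 0.000339 + 0.0111) = 0.111
Q = 3.3e+08, so δQ = 0.111 × 3.3e+08 = 3.68e+07.

3.68e+07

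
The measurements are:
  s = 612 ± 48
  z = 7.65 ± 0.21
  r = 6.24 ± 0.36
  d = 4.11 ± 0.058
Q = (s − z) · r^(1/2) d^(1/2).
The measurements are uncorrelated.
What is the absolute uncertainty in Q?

260

Let u = s − z = 604. δu = √(δs² + δz²) = √(2300 + 0.0441) = 48.0, so δu/u = 0.0794.
Q is then a monomial in u, r, d:
δQ/Q = √((δu/u)² + (½·δr/r)² + (½·δd/d)²) = √(0.00631 + 0.000832 + 4.98e-05) = 0.0848
Q = 3060, so δQ = 0.0848 × 3060 = 260.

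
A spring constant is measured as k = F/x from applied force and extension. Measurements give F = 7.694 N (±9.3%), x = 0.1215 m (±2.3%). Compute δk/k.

Since k is a product/quotient, work with relative uncertainties:
  (1·δF/F)² = (1×0.0930)² = 0.00865;  (-1·δx/x)² = (-1×0.0230)² = 0.000529
δk/k = √(0.00918) = 0.0958

0.0958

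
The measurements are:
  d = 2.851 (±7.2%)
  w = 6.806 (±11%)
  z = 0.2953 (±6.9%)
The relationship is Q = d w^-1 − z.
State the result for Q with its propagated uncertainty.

Let p = d·w^-1 = 0.4189. δp/p = √((1·δd/d)² + (-1·δw/w)²) = √(0.00518 + 0.0121) = 0.131, so δp = 0.0551.
Q = p − z: δQ = √(δp² + δz²) = √(0.00303 + 0.000415) = 0.0587
Q = 0.1236.

0.1236 ± 0.0587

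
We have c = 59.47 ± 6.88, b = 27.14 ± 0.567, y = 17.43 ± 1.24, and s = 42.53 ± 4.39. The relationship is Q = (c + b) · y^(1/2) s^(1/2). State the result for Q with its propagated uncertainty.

Let u = c + b = 86.61. δu = √(δc² + δb²) = √(47.3 + 0.321) = 6.90, so δu/u = 0.0797.
Q is then a monomial in u, y, s:
δQ/Q = √((δu/u)² + (½·δy/y)² + (½·δs/s)²) = √(0.00635 + 0.00127 + 0.00266) = 0.101
Q = 2358, so δQ = 0.101 × 2358 = 239.

2358 ± 239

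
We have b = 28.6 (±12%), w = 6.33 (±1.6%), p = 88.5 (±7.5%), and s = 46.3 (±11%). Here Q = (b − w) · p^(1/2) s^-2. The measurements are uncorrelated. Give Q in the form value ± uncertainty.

0.0977 ± 0.0265

Let u = b − w = 22.3. δu = √(δb² + δw²) = √(11.8 + 0.0103) = 3.43, so δu/u = 0.154.
Q is then a monomial in u, p, s:
δQ/Q = √((δu/u)² + (½·δp/p)² + (-2·δs/s)²) = √(0.0238 + 0.00141 + 0.0484) = 0.271
Q = 0.0977, so δQ = 0.271 × 0.0977 = 0.0265.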